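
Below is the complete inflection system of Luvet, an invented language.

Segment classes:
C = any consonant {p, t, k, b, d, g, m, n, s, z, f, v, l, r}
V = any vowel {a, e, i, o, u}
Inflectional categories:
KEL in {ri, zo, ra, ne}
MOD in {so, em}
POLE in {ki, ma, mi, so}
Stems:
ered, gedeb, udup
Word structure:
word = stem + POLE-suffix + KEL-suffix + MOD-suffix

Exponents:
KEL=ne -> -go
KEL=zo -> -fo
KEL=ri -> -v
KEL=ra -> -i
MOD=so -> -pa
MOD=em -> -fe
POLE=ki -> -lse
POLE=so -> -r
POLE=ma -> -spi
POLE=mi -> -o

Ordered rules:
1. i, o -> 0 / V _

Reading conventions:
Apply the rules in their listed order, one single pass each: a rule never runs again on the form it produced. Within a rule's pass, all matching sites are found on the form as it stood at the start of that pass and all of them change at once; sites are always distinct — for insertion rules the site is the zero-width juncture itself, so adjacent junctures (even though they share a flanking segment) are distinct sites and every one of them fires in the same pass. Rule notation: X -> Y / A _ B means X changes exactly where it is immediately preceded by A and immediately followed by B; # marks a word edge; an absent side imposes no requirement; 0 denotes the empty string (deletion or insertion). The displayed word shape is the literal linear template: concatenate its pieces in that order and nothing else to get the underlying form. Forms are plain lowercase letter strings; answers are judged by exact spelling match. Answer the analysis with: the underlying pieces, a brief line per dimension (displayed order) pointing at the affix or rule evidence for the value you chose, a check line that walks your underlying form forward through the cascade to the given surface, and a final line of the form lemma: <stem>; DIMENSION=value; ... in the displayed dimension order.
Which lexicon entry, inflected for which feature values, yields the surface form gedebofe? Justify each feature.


underlying: gedeb-o-i-fe
KEL=ra - signalled by the affix -i
MOD=em - signalled by the affix -fe
POLE=mi - signalled by the affix -o
check: gedeboife -> gedebofe
lemma: gedeb; KEL=ra; MOD=em; POLE=mi


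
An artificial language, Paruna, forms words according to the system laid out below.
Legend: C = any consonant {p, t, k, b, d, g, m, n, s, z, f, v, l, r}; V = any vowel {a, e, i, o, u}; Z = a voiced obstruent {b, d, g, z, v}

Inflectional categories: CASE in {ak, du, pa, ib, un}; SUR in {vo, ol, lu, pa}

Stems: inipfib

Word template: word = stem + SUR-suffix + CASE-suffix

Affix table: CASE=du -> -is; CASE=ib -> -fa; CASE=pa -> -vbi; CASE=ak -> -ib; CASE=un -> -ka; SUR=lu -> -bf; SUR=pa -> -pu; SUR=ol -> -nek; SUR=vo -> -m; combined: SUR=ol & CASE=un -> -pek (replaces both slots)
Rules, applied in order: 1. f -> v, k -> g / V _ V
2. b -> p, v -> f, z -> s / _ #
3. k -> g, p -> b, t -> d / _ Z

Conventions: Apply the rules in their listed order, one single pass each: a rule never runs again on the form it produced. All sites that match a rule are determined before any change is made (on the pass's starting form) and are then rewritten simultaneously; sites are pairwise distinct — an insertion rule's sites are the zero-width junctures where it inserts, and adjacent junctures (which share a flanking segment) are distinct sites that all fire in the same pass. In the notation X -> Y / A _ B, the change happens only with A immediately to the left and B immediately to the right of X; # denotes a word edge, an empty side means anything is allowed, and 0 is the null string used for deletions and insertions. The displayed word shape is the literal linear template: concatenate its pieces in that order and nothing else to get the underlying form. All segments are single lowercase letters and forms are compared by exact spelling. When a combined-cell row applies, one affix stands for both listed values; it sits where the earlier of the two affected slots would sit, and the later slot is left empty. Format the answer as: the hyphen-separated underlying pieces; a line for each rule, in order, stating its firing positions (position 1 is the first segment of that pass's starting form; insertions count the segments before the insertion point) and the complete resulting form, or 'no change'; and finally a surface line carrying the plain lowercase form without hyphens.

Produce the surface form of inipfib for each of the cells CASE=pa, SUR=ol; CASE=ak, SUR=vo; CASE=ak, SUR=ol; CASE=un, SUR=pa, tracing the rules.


cell CASE=pa, SUR=ol:
underlying: inipfib-nek-vbi
1. f -> v, k -> g / V _ V: no change
2. b -> p, v -> f, z -> s / _ #: no change
3. k -> g, p -> b, t -> d / _ Z: fires at position(s) 10: inipfibnegvbi
surface: inipfibnegvbi

cell CASE=ak, SUR=vo:
underlying: inipfib-m-ib
1. f -> v, k -> g / V _ V: no change
2. b -> p, v -> f, z -> s / _ #: fires at position(s) 10: inipfibmip
3. k -> g, p -> b, t -> d / _ Z: no change
surface: inipfibmip

cell CASE=ak, SUR=ol:
underlying: inipfib-nek-ib
1. f -> v, k -> g / V _ V: fires at position(s) 10: inipfibnegib
2. b -> p, v -> f, z -> s / _ #: fires at position(s) 12: inipfibnegip
3. k -> g, p -> b, t -> d / _ Z: no change
surface: inipfibnegip

cell CASE=un, SUR=pa:
underlying: inipfib-pu-ka
1. f -> v, k -> g / V _ V: fires at position(s) 10: inipfibpuga
2. b -> p, v -> f, z -> s / _ #: no change
3. k -> g, p -> b, t -> d / _ Z: no change
surface: inipfibpuga


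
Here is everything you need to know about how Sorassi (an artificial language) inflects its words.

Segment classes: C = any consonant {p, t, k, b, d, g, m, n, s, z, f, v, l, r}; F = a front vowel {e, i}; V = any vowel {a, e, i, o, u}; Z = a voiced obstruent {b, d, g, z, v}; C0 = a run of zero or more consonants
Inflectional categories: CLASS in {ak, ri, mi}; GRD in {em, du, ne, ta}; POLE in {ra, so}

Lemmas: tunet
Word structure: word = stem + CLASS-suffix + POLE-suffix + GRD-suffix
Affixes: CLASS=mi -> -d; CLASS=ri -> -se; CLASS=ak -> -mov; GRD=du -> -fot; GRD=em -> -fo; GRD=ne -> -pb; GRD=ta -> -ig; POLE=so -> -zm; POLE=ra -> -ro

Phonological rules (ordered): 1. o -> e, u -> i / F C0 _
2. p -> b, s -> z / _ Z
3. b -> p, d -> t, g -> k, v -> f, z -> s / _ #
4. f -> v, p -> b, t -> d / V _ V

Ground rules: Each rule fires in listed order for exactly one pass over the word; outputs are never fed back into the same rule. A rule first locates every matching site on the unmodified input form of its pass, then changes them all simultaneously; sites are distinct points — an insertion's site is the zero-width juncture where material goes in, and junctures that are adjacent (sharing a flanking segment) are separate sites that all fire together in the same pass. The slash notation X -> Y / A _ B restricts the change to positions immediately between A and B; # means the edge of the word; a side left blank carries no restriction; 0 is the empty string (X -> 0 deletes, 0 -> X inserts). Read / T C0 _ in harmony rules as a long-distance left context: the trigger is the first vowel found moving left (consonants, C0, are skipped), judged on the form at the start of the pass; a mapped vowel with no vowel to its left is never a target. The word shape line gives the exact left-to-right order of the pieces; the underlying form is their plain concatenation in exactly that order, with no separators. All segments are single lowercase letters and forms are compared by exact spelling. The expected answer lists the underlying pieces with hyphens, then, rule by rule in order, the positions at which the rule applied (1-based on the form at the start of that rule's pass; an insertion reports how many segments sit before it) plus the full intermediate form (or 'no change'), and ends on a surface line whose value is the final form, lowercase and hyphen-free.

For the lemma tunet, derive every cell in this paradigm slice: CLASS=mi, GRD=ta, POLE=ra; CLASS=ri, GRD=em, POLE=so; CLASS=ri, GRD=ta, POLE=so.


cell CLASS=mi, GRD=ta, POLE=ra:
underlying: tunet-d-ro-ig
1. o -> e, u -> i / F C0 _: fires at position(s) 8: tunetdreig
2. p -> b, s -> z / _ Z: no change
3. b -> p, d -> t, g -> k, v -> f, z -> s / _ #: fires at position(s) 10: tunetdreik
4. f -> v, p -> b, t -> d / V _ V: no change
surface: tunetdreik

cell CLASS=ri, GRD=em, POLE=so:
underlying: tunet-se-zm-fo
1. o -> e, u -> i / F C0 _: fires at position(s) 11: tunetsezmfe
2. p -> b, s -> z / _ Z: no change
3. b -> p, d -> t, g -> k, v -> f, z -> s / _ #: no change
4. f -> v, p -> b, t -> d / V _ V: no change
surface: tunetsezmfe

cell CLASS=ri, GRD=ta, POLE=so:
underlying: tunet-se-zm-ig
1. o -> e, u -> i / F C0 _: no change
2. p -> b, s -> z / _ Z: no change
3. b -> p, d -> t, g -> k, v -> f, z -> s / _ #: fires at position(s) 11: tunetsezmik
4. f -> v, p -> b, t -> d / V _ V: no change
surface: tunetsezmik


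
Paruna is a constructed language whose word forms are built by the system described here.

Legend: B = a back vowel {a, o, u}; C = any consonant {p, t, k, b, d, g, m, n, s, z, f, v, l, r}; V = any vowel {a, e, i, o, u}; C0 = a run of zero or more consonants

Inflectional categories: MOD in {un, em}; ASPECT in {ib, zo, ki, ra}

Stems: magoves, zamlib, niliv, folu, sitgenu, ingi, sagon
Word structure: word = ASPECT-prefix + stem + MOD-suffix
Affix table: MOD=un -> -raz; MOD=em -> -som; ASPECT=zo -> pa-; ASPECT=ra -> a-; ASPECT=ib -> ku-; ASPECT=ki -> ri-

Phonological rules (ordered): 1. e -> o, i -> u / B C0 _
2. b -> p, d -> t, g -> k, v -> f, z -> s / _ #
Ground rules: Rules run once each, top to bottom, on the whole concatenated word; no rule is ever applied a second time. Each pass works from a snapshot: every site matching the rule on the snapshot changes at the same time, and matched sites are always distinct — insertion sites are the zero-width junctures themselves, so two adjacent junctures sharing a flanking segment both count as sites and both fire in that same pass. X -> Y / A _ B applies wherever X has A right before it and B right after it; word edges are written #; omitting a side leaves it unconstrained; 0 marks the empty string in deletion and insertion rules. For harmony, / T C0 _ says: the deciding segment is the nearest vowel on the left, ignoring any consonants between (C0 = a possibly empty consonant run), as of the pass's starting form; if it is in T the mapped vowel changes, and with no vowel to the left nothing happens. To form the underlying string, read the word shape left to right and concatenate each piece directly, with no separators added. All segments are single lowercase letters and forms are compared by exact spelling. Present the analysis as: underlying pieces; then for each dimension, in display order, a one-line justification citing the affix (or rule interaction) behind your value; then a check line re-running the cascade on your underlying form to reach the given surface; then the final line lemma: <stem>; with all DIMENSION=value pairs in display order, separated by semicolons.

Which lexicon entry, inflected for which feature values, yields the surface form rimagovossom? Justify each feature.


underlying: ri-magoves-som
MOD=em - signalled by the affix -som
ASPECT=ki - signalled by the affix ri-
check: rimagovessom -> rimagovossom -> rimagovossom
lemma: magoves; MOD=em; ASPECT=ki


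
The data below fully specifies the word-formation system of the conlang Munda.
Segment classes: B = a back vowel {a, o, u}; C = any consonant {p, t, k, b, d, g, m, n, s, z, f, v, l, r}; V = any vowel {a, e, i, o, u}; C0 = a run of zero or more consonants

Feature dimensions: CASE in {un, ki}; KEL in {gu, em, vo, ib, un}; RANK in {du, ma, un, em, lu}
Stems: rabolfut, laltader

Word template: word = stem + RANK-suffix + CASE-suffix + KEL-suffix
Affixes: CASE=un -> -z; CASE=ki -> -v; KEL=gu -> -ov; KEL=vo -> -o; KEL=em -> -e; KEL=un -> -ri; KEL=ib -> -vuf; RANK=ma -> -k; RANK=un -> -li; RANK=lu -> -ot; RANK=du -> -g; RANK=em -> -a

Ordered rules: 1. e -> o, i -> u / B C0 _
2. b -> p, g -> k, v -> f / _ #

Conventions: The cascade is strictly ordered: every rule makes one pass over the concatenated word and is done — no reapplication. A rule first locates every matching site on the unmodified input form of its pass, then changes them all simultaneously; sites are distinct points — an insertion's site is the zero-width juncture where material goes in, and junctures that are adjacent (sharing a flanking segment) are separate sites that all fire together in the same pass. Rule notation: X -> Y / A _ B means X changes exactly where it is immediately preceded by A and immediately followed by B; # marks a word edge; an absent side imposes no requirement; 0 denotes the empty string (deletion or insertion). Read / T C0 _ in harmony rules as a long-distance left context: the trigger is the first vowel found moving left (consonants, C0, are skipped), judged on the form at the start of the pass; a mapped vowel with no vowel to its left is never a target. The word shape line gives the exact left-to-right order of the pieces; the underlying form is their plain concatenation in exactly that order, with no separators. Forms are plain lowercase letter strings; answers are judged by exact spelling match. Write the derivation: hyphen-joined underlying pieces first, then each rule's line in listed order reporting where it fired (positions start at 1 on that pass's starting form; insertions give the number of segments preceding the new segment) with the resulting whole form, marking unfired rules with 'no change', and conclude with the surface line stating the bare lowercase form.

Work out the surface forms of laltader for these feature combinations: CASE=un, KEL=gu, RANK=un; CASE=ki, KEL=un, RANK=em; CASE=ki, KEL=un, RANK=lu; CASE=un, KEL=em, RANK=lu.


cell CASE=un, KEL=gu, RANK=un:
underlying: laltader-li-z-ov
1. e -> o, i -> u / B C0 _: fires at position(s) 7: laltadorlizov
2. b -> p, g -> k, v -> f / _ #: fires at position(s) 13: laltadorlizof
surface: laltadorlizof

cell CASE=ki, KEL=un, RANK=em:
underlying: laltader-a-v-ri
1. e -> o, i -> u / B C0 _: fires at position(s) 7, 12: laltadoravru
2. b -> p, g -> k, v -> f / _ #: no change
surface: laltadoravru

cell CASE=ki, KEL=un, RANK=lu:
underlying: laltader-ot-v-ri
1. e -> o, i -> u / B C0 _: fires at position(s) 7, 13: laltadorotvru
2. b -> p, g -> k, v -> f / _ #: no change
surface: laltadorotvru

cell CASE=un, KEL=em, RANK=lu:
underlying: laltader-ot-z-e
1. e -> o, i -> u / B C0 _: fires at position(s) 7, 12: laltadorotzo
2. b -> p, g -> k, v -> f / _ #: no change
surface: laltadorotzo


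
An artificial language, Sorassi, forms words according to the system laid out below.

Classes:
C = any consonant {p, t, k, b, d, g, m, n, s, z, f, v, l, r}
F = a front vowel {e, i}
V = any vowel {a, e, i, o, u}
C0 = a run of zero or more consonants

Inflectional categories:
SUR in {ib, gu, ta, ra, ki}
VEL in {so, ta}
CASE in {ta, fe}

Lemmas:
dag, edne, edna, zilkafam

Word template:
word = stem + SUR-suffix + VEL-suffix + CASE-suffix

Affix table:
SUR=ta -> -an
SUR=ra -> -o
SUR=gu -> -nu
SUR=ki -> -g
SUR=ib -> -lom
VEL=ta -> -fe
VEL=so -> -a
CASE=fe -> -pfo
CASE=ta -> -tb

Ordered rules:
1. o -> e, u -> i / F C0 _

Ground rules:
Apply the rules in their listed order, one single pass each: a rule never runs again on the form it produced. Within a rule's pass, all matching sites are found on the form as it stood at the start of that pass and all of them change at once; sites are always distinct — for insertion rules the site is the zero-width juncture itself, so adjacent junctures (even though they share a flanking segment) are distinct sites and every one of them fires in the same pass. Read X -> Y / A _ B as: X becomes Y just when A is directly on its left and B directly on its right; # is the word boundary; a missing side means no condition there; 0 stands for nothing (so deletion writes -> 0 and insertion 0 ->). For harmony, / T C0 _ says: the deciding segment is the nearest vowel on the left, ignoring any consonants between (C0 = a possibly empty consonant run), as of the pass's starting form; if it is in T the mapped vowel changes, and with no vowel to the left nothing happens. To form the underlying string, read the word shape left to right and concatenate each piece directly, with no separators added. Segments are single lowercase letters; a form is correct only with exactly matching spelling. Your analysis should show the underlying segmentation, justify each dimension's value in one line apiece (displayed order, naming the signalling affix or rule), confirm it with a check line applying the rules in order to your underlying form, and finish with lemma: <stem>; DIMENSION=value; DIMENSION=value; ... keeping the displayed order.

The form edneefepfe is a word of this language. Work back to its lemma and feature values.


underlying: edne-o-fe-pfo
SUR=ra - signalled by the affix -o
VEL=ta - signalled by the affix -fe
CASE=fe - signalled by the affix -pfo
check: edneofepfo -> edneefepfe
lemma: edne; SUR=ra; VEL=ta; CASE=fe


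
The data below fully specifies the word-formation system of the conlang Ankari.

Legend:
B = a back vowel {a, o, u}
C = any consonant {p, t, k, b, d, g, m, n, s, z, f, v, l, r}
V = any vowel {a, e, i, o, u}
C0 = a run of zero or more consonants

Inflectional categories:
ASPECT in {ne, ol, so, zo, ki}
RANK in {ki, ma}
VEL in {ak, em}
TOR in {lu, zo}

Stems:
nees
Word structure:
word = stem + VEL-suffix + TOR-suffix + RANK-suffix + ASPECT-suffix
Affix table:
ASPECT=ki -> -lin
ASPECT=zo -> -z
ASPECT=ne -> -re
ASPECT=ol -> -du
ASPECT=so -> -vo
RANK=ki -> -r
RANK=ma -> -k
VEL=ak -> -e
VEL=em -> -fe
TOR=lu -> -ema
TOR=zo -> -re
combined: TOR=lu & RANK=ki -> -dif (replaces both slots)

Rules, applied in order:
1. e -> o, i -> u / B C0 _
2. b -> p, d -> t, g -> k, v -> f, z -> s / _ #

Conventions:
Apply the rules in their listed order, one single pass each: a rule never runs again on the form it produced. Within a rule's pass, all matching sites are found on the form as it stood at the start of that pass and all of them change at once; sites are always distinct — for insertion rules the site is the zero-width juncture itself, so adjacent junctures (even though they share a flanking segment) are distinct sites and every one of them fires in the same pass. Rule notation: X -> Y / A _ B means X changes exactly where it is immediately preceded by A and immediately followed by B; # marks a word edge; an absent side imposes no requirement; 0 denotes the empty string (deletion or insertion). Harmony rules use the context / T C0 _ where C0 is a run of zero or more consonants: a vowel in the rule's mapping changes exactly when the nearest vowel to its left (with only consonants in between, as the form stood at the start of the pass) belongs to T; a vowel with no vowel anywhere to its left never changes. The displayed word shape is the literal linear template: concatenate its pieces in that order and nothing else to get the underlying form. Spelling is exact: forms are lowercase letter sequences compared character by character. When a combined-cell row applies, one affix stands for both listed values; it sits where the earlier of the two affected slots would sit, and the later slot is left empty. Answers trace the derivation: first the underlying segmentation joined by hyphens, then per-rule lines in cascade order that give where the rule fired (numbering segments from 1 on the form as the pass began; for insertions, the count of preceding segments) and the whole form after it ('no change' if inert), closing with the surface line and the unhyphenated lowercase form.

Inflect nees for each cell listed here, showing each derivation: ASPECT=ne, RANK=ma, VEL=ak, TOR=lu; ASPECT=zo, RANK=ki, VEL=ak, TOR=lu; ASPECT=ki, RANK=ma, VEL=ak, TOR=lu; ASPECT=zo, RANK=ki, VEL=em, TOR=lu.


cell ASPECT=ne, RANK=ma, VEL=ak, TOR=lu:
underlying: nees-e-ema-k-re
1. e -> o, i -> u / B C0 _: fires at position(s) 11: neeseemakro
2. b -> p, d -> t, g -> k, v -> f, z -> s / _ #: no change
surface: neeseemakro

cell ASPECT=zo, RANK=ki, VEL=ak, TOR=lu:
underlying: nees-e-dif-z
1. e -> o, i -> u / B C0 _: no change
2. b -> p, d -> t, g -> k, v -> f, z -> s / _ #: fires at position(s) 9: neesedifs
surface: neesedifs

cell ASPECT=ki, RANK=ma, VEL=ak, TOR=lu:
underlying: nees-e-ema-k-lin
1. e -> o, i -> u / B C0 _: fires at position(s) 11: neeseemaklun
2. b -> p, d -> t, g -> k, v -> f, z -> s / _ #: no change
surface: neeseemaklun

cell ASPECT=zo, RANK=ki, VEL=em, TOR=lu:
underlying: nees-fe-dif-z
1. e -> o, i -> u / B C0 _: no change
2. b -> p, d -> t, g -> k, v -> f, z -> s / _ #: fires at position(s) 10: neesfedifs
surface: neesfedifs


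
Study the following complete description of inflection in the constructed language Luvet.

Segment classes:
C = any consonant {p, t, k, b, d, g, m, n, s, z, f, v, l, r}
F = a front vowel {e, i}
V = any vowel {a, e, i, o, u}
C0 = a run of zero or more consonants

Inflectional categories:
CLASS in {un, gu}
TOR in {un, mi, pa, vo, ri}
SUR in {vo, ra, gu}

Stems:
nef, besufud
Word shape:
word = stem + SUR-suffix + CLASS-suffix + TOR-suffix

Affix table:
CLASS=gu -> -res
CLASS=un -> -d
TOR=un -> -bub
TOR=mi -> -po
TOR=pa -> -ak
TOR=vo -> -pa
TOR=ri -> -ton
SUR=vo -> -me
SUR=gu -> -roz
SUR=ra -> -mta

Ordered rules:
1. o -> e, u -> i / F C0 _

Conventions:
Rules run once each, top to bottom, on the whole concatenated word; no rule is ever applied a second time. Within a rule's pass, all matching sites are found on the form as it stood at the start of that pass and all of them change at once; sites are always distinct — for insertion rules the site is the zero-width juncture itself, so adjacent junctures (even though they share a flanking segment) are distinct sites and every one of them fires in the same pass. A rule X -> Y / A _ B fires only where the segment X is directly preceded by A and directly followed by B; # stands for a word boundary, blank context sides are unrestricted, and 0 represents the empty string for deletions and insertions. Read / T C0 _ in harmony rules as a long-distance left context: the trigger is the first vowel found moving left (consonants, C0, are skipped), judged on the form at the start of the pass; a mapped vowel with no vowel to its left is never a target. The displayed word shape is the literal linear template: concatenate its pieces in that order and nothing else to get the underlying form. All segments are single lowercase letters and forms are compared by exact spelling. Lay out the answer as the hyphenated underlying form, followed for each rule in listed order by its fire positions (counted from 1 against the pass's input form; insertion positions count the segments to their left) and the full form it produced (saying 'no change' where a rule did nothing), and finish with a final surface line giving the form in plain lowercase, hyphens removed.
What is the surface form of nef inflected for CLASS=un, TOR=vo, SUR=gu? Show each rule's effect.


underlying: nef-roz-d-pa
1. o -> e, u -> i / F C0 _: fires at position(s) 5: nefrezdpa
surface: nefrezdpa


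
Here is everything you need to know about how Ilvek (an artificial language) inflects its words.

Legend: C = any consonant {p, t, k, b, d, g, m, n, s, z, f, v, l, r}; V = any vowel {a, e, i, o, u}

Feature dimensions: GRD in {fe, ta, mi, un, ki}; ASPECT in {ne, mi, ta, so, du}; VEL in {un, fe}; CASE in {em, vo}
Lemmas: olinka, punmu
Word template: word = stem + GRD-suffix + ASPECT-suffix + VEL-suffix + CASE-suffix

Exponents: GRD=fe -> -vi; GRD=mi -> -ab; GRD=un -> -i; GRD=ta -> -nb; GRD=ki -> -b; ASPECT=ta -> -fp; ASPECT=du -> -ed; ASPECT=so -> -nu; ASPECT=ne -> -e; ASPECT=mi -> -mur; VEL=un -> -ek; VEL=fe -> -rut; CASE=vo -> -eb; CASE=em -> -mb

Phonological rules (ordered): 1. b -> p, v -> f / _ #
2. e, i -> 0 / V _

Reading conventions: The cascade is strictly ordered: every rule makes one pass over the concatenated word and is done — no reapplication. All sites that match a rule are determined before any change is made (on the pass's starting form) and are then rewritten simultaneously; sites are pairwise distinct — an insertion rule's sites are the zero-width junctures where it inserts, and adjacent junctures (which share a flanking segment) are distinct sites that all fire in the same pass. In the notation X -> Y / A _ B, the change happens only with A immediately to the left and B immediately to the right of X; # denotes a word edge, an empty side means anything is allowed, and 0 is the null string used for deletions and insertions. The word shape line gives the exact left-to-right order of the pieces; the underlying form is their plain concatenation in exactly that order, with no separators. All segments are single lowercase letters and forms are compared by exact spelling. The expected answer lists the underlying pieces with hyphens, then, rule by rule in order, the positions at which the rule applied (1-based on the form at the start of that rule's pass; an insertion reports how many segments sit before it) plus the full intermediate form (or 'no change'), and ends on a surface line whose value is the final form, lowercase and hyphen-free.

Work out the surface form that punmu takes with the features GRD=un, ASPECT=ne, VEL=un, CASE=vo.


underlying: punmu-i-e-ek-eb
1. b -> p, v -> f / _ #: fires at position(s) 11: punmuieekep
2. e, i -> 0 / V _: fires at position(s) 6, 7, 8: punmukep
surface: punmukep


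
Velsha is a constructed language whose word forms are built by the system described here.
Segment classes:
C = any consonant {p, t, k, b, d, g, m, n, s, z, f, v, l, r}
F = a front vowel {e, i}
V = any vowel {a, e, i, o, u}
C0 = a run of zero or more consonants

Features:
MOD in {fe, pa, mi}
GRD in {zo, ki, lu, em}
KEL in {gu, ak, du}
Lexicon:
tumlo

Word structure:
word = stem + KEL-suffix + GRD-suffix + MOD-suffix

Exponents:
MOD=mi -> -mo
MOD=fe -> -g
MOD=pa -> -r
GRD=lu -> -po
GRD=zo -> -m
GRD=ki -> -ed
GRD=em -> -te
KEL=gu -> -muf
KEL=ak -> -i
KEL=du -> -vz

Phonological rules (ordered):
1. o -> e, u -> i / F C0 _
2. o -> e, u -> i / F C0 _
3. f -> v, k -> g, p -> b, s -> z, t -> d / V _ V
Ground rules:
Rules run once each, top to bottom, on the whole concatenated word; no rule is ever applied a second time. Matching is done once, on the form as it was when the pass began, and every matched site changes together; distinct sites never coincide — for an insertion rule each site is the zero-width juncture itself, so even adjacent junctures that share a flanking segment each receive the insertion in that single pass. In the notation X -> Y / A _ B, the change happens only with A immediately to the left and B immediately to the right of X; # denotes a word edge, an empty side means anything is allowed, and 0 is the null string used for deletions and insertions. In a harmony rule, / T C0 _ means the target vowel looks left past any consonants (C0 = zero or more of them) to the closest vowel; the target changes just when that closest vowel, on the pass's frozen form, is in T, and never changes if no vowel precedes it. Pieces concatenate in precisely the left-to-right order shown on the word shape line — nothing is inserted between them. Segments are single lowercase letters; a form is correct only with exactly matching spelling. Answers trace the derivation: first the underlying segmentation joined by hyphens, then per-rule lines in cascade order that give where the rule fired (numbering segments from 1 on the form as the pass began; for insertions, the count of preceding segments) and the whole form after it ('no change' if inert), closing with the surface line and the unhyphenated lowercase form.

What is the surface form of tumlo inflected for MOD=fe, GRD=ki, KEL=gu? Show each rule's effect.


underlying: tumlo-muf-ed-g
1. o -> e, u -> i / F C0 _: no change
2. o -> e, u -> i / F C0 _: no change
3. f -> v, k -> g, p -> b, s -> z, t -> d / V _ V: fires at position(s) 8: tumlomuvedg
surface: tumlomuvedg


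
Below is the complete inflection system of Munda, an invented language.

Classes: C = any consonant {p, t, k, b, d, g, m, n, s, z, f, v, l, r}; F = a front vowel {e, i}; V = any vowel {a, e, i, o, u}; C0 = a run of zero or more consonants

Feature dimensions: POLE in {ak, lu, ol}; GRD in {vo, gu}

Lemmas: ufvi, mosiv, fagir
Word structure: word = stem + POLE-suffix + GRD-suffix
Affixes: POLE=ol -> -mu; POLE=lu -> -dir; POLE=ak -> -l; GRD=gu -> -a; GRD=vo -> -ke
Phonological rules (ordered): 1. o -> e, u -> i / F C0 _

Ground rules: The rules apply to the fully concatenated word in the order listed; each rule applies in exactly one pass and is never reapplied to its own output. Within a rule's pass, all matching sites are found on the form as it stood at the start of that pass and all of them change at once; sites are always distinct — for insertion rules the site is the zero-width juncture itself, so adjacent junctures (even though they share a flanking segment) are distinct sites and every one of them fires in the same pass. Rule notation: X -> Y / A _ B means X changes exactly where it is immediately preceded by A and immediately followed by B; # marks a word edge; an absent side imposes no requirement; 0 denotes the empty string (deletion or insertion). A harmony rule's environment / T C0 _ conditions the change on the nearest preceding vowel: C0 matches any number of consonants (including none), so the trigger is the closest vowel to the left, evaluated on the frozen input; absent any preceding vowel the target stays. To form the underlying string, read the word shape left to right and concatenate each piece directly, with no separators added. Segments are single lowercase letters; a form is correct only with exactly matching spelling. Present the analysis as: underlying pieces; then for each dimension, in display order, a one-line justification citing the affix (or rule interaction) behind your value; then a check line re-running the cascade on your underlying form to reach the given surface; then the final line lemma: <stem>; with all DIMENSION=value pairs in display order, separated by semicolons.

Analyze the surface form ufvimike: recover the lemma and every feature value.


underlying: ufvi-mu-ke
POLE=ol - signalled by the affix -mu
GRD=vo - signalled by the affix -ke
check: ufvimuke -> ufvimike
lemma: ufvi; POLE=ol; GRD=vo


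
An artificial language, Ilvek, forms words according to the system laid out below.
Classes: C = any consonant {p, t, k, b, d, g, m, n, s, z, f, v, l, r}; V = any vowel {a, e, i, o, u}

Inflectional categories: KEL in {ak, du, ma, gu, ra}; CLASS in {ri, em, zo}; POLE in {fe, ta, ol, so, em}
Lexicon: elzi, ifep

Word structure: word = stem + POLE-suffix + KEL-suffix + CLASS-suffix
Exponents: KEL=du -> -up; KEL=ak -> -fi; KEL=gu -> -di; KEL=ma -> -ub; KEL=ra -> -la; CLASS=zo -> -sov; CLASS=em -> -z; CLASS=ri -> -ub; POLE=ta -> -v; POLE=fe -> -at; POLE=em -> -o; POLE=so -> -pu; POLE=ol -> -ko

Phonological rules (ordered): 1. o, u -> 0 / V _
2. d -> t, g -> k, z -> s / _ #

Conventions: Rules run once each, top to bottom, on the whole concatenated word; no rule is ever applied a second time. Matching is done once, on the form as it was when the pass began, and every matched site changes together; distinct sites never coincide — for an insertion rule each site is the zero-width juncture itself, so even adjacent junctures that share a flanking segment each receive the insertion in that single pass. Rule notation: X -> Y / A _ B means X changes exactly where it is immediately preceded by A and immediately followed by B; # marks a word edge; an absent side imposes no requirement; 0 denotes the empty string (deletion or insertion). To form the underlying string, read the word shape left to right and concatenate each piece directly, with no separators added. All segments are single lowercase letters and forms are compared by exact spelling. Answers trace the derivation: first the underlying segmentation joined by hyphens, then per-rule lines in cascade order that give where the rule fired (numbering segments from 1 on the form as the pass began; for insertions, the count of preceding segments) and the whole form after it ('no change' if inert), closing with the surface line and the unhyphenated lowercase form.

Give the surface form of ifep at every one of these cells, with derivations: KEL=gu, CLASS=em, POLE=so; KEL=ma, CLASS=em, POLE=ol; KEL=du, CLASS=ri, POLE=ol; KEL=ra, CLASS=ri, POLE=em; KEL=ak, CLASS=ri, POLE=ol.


cell KEL=gu, CLASS=em, POLE=so:
underlying: ifep-pu-di-z
1. o, u -> 0 / V _: no change
2. d -> t, g -> k, z -> s / _ #: fires at position(s) 9: ifeppudis
surface: ifeppudis

cell KEL=ma, CLASS=em, POLE=ol:
underlying: ifep-ko-ub-z
1. o, u -> 0 / V _: fires at position(s) 7: ifepkobz
2. d -> t, g -> k, z -> s / _ #: fires at position(s) 8: ifepkobs
surface: ifepkobs

cell KEL=du, CLASS=ri, POLE=ol:
underlying: ifep-ko-up-ub
1. o, u -> 0 / V _: fires at position(s) 7: ifepkopub
2. d -> t, g -> k, z -> s / _ #: no change
surface: ifepkopub

cell KEL=ra, CLASS=ri, POLE=em:
underlying: ifep-o-la-ub
1. o, u -> 0 / V _: fires at position(s) 8: ifepolab
2. d -> t, g -> k, z -> s / _ #: no change
surface: ifepolab

cell KEL=ak, CLASS=ri, POLE=ol:
underlying: ifep-ko-fi-ub
1. o, u -> 0 / V _: fires at position(s) 9: ifepkofib
2. d -> t, g -> k, z -> s / _ #: no change
surface: ifepkofib


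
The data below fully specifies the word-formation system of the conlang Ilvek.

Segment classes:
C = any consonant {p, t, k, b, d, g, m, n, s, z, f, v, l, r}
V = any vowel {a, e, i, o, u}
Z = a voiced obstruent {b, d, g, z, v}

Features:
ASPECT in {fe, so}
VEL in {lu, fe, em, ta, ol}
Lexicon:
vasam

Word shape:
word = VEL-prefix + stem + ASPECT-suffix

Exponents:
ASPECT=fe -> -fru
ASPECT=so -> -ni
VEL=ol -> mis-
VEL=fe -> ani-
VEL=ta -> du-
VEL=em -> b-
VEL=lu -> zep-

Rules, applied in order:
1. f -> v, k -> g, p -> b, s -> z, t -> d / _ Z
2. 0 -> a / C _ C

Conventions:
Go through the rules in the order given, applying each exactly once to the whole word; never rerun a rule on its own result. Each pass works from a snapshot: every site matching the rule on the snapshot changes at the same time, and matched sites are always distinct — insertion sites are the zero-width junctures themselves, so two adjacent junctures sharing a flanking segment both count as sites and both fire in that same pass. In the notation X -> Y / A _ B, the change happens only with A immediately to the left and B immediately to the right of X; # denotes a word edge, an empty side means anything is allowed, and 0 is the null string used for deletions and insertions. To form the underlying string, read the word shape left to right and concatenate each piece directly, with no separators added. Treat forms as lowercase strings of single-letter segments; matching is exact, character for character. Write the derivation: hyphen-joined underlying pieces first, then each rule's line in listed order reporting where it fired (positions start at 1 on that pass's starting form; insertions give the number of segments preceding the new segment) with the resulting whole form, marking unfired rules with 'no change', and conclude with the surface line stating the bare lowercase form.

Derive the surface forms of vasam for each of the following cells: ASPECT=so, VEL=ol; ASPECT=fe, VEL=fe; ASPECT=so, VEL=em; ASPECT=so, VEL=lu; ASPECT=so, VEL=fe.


cell ASPECT=so, VEL=ol:
underlying: mis-vasam-ni
1. f -> v, k -> g, p -> b, s -> z, t -> d / _ Z: fires at position(s) 3: mizvasamni
2. 0 -> a / C _ C: inserts after position(s) 3, 8: mizavasamani
surface: mizavasamani

cell ASPECT=fe, VEL=fe:
underlying: ani-vasam-fru
1. f -> v, k -> g, p -> b, s -> z, t -> d / _ Z: no change
2. 0 -> a / C _ C: inserts after position(s) 8, 9: anivasamafaru
surface: anivasamafaru

cell ASPECT=so, VEL=em:
underlying: b-vasam-ni
1. f -> v, k -> g, p -> b, s -> z, t -> d / _ Z: no change
2. 0 -> a / C _ C: inserts after position(s) 1, 6: bavasamani
surface: bavasamani

cell ASPECT=so, VEL=lu:
underlying: zep-vasam-ni
1. f -> v, k -> g, p -> b, s -> z, t -> d / _ Z: fires at position(s) 3: zebvasamni
2. 0 -> a / C _ C: inserts after position(s) 3, 8: zebavasamani
surface: zebavasamani

cell ASPECT=so, VEL=fe:
underlying: ani-vasam-ni
1. f -> v, k -> g, p -> b, s -> z, t -> d / _ Z: no change
2. 0 -> a / C _ C: inserts after position(s) 8: anivasamani
surface: anivasamani


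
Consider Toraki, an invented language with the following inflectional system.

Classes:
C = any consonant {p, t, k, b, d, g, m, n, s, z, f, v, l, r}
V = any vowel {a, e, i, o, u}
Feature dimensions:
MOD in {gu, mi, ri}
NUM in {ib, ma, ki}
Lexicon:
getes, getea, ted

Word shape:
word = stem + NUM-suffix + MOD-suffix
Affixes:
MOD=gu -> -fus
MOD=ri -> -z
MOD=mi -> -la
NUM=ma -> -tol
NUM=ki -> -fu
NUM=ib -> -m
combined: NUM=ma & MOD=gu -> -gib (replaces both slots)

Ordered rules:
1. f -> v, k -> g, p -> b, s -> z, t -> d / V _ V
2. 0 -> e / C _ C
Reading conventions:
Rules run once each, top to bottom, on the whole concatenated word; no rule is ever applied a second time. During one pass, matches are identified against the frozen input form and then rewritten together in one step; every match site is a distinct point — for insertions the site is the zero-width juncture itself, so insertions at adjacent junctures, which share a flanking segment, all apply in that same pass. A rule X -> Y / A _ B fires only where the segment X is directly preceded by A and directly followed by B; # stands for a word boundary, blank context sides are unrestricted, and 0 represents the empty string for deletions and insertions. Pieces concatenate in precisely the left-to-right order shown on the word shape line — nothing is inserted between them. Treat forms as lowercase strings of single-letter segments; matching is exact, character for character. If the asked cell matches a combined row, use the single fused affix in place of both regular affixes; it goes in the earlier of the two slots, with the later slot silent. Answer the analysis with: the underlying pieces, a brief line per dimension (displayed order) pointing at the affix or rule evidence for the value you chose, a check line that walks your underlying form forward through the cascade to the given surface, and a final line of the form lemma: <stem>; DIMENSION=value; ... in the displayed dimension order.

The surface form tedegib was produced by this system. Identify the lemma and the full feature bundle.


underlying: ted-gib
MOD=gu - signalled by the combined affix row
NUM=ma - signalled by the combined affix row
check: tedgib -> tedgib -> tedegib
lemma: ted; MOD=gu; NUM=ma


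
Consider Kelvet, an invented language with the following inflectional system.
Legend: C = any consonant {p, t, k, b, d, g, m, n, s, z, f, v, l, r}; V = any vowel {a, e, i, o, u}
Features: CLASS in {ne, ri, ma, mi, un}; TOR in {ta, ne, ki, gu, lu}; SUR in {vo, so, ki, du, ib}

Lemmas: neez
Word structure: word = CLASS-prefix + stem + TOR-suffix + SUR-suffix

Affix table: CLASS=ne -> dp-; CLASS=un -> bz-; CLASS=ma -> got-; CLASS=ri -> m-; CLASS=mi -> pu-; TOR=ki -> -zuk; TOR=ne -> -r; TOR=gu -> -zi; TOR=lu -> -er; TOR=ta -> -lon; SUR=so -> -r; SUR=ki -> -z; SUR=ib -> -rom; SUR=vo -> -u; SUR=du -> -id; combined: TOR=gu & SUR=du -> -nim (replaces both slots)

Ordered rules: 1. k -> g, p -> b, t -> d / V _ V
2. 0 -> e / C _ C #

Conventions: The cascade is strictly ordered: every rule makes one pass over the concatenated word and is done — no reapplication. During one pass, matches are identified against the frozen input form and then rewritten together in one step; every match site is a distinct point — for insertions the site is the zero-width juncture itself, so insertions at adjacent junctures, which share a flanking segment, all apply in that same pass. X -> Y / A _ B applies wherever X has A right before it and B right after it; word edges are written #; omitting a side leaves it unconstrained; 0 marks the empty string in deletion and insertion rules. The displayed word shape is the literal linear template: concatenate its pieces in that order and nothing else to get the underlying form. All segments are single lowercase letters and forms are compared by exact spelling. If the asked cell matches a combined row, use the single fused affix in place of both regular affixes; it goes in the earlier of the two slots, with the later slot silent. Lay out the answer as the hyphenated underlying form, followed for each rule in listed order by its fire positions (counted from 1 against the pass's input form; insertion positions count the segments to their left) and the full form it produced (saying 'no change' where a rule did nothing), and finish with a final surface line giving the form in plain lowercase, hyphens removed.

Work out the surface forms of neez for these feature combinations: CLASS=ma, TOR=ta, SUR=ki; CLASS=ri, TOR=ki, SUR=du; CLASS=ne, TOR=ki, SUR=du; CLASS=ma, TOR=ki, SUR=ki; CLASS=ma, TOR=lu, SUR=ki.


cell CLASS=ma, TOR=ta, SUR=ki:
underlying: got-neez-lon-z
1. k -> g, p -> b, t -> d / V _ V: no change
2. 0 -> e / C _ C #: inserts after position(s) 10: gotneezlonez
surface: gotneezlonez

cell CLASS=ri, TOR=ki, SUR=du:
underlying: m-neez-zuk-id
1. k -> g, p -> b, t -> d / V _ V: fires at position(s) 8: mneezzugid
2. 0 -> e / C _ C #: no change
surface: mneezzugid

cell CLASS=ne, TOR=ki, SUR=du:
underlying: dp-neez-zuk-id
1. k -> g, p -> b, t -> d / V _ V: fires at position(s) 9: dpneezzugid
2. 0 -> e / C _ C #: no change
surface: dpneezzugid

cell CLASS=ma, TOR=ki, SUR=ki:
underlying: got-neez-zuk-z
1. k -> g, p -> b, t -> d / V _ V: no change
2. 0 -> e / C _ C #: inserts after position(s) 10: gotneezzukez
surface: gotneezzukez

cell CLASS=ma, TOR=lu, SUR=ki:
underlying: got-neez-er-z
1. k -> g, p -> b, t -> d / V _ V: no change
2. 0 -> e / C _ C #: inserts after position(s) 9: gotneezerez
surface: gotneezerez
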